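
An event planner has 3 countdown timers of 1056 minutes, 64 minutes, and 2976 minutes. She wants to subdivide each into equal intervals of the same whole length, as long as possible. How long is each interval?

The interval must divide each timer length; the longest such is the gcd.
1056 = 2^5 × 3 × 11
64 = 2^6
2976 = 2^5 × 3 × 31
gcd(1056, 64, 2976) = 2^5 = 32.

32 minutes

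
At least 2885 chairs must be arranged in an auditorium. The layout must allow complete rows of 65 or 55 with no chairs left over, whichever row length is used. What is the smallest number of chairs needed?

3575

The number of chairs must be a common multiple of 65 and 55, so a multiple of their LCM.
65 = 5 × 13
55 = 5 × 11
LCM(65, 55) = 5 × 11 × 13 = 715.
Smallest multiple of 715 that is ≥ 2885: ⌈2885/715⌉ × 715 = 5 × 715 = 3575.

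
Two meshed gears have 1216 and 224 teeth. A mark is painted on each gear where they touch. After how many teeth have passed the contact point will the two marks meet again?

The first simultaneous occurrence is after LCM of the individual periods.
1216 = 2^6 × 19
224 = 2^5 × 7
LCM(1216, 224) = 2^6 × 7 × 19 = 8512.

8512 teeth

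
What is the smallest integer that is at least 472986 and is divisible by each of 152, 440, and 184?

576840

The integer must be a common multiple of 152, 440, and 184, so a multiple of their LCM.
152 = 2^3 × 19
440 = 2^3 × 5 × 11
184 = 2^3 × 23
LCM(152, 440, 184) = 2^3 × 5 × 11 × 19 × 23 = 192280.
Smallest multiple of 192280 that is ≥ 472986: ⌈472986/192280⌉ × 192280 = 3 × 192280 = 576840.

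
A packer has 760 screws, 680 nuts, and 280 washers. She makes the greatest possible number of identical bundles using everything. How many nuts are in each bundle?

17

Number of bundles = gcd(760, 680, 280).
760 = 2^3 × 5 × 19
680 = 2^3 × 5 × 17
280 = 2^3 × 5 × 7
gcd(760, 680, 280) = 2^3 × 5 = 40.
nuts per bundle = 680 / 40 = 17.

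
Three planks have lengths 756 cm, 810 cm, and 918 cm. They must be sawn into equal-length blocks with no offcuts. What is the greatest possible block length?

54 cm

This is the greatest common divisor of 756, 810, and 918.
756 = 2^2 × 3^3 × 7
810 = 2 × 3^4 × 5
918 = 2 × 3^3 × 17
gcd(756, 810, 918) = 2 × 3^3 = 54.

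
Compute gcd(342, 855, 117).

342 = 2 × 3^2 × 19
855 = 3^2 × 5 × 19
117 = 3^2 × 13
gcd(342, 855, 117) = 3^2 = 9.

9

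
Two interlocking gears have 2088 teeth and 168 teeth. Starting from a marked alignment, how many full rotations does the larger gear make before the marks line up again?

7 rotations

The first common completion time is the LCM of the periods.
2088 = 2^3 × 3^2 × 29
168 = 2^3 × 3 × 7
LCM(2088, 168) = 2^3 × 3^2 × 7 × 29 = 14616.
Rotations for period 2088: 14616 / 2088 = 7.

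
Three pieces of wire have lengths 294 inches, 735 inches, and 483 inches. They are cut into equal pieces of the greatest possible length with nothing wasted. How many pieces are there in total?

Piece length = gcd(294, 735, 483).
294 = 2 × 3 × 7^2
735 = 3 × 5 × 7^2
483 = 3 × 7 × 23
gcd(294, 735, 483) = 3 × 7 = 21.
Total pieces = 294/21 + 735/21 + 483/21 = 14 + 35 + 23 = 72.

72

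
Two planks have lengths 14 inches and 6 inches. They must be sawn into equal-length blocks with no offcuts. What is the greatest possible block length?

2 inches

The block length must divide every plank, so the greatest is gcd(14, 6).
14 = 2 × 7
6 = 2 × 3
gcd(14, 6) = 2.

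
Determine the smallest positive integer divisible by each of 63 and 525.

63 = 3^2 × 7
525 = 3 × 5^2 × 7
LCM(63, 525) = 3^2 × 5^2 × 7 = 1575.

1575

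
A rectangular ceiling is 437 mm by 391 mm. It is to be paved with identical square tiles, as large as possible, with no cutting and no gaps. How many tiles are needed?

Tile side = gcd(437, 391).
437 = 19 × 23
391 = 17 × 23
gcd(437, 391) = 23.
Tiles: (437/23) × (391/23) = 19 × 17 = 323.

323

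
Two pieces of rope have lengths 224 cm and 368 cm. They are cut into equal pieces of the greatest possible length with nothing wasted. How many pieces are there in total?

37

Piece length = gcd(224, 368).
224 = 2^5 × 7
368 = 2^4 × 23
gcd(224, 368) = 2^4 = 16.
Total pieces = 224/16 + 368/16 = 14 + 23 = 37.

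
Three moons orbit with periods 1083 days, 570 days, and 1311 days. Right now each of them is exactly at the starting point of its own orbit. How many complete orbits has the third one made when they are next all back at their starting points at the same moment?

All finish a whole number of cycles simultaneously at t = LCM of the periods.
1083 = 3 × 19^2
570 = 2 × 3 × 5 × 19
1311 = 3 × 19 × 23
LCM(1083, 570, 1311) = 2 × 3 × 5 × 19^2 × 23 = 249090.
Orbits for period 1311: 249090 / 1311 = 190.

190 orbits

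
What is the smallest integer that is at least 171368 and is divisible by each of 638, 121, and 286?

182468

The integer must be a common multiple of 638, 121, and 286, so a multiple of their LCM.
638 = 2 × 11 × 29
121 = 11^2
286 = 2 × 11 × 13
LCM(638, 121, 286) = 2 × 11^2 × 13 × 29 = 91234.
Smallest multiple of 91234 that is ≥ 171368: ⌈171368/91234⌉ × 91234 = 2 × 91234 = 182468.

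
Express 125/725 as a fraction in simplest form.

125 = 5^3
725 = 5^2 × 29
gcd(125, 725) = 5^2 = 25.
Divide numerator and denominator by 25: 125/725 = 5/29.

5/29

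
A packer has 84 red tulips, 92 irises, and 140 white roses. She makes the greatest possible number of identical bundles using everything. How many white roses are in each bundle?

35

Number of bundles = gcd(84, 92, 140).
84 = 2^2 × 3 × 7
92 = 2^2 × 23
140 = 2^2 × 5 × 7
gcd(84, 92, 140) = 2^2 = 4.
white roses per bundle = 140 / 4 = 35.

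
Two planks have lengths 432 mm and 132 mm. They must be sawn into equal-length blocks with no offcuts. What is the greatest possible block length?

The block length must divide every plank, so the greatest is gcd(432, 132).
432 = 2^4 × 3^3
132 = 2^2 × 3 × 11
gcd(432, 132) = 2^2 × 3 = 12.

12 mm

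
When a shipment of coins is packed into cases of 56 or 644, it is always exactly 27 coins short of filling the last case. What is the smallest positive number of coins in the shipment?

1261

Being 27 short of a full case of size k means N ≡ −27 (mod k), i.e. N + 27 is a multiple of each size.
56 = 2^3 × 7
644 = 2^2 × 7 × 23
LCM(56, 644) = 2^3 × 7 × 23 = 1288.
Smallest positive N is 1288 − 27 = 1261.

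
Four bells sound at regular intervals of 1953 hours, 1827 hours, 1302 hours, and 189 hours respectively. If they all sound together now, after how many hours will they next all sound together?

339822 hours

We need the least common multiple of the intervals.
1953 = 3^2 × 7 × 31
1827 = 3^2 × 7 × 29
1302 = 2 × 3 × 7 × 31
189 = 3^3 × 7
LCM(1953, 1827, 1302, 189) = 2 × 3^3 × 7 × 29 × 31 = 339822.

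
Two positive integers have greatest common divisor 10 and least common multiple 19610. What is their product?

196100

For any two positive integers, gcd × lcm = product = 10 × 19610 = 196100.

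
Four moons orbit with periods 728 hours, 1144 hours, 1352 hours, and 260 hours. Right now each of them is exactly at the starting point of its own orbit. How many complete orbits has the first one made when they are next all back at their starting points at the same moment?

They are all back at their starting positions together after one LCM of the periods.
728 = 2^3 × 7 × 13
1144 = 2^3 × 11 × 13
1352 = 2^3 × 13^2
260 = 2^2 × 5 × 13
LCM(728, 1144, 1352, 260) = 2^3 × 5 × 7 × 11 × 13^2 = 520520.
Orbits for period 728: 520520 / 728 = 715.

715 orbits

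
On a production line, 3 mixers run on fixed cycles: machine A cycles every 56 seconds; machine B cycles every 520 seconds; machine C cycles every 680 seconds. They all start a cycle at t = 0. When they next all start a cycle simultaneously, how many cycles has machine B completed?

All finish a whole number of cycles simultaneously at t = LCM of the periods.
56 = 2^3 × 7
520 = 2^3 × 5 × 13
680 = 2^3 × 5 × 17
LCM(56, 520, 680) = 2^3 × 5 × 7 × 13 × 17 = 61880.
Cycles for period 520: 61880 / 520 = 119.

119 cycles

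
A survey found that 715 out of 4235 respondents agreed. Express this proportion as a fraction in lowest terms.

715 = 5 × 11 × 13
4235 = 5 × 7 × 11^2
gcd(715, 4235) = 5 × 11 = 55.
Divide numerator and denominator by 55: 715/4235 = 13/77.

13/77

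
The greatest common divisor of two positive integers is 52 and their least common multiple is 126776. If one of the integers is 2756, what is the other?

2392

For two integers, gcd × lcm = product, so the other is (52 × 126776) / 2756 = 6592352 / 2756 = 2392.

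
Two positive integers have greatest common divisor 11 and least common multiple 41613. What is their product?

For any two positive integers, gcd × lcm = product = 11 × 41613 = 457743.

457743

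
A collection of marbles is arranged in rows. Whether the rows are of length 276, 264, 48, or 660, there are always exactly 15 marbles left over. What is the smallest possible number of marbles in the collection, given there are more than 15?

60735

N − 15 must be a common multiple of 276, 264, 48, and 660.
276 = 2^2 × 3 × 23
264 = 2^3 × 3 × 11
48 = 2^4 × 3
660 = 2^2 × 3 × 5 × 11
LCM(276, 264, 48, 660) = 2^4 × 3 × 5 × 11 × 23 = 60720.
Smallest N > 15 is LCM + 15 = 60720 + 15 = 60735.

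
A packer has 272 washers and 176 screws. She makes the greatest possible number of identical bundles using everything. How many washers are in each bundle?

17

Number of bundles = gcd(272, 176).
272 = 2^4 × 17
176 = 2^4 × 11
gcd(272, 176) = 2^4 = 16.
washers per bundle = 272 / 16 = 17.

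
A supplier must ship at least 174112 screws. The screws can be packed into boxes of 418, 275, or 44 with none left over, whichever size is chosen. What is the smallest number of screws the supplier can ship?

The number of screws must be a common multiple of 418, 275, and 44, so a multiple of their LCM.
418 = 2 × 11 × 19
275 = 5^2 × 11
44 = 2^2 × 11
LCM(418, 275, 44) = 2^2 × 5^2 × 11 × 19 = 20900.
Smallest multiple of 20900 that is ≥ 174112: ⌈174112/20900⌉ × 20900 = 9 × 20900 = 188100.

188100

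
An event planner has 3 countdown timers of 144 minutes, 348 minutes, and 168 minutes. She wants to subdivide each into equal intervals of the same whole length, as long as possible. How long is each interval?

The interval must divide each timer length; the longest such is the gcd.
144 = 2^4 × 3^2
348 = 2^2 × 3 × 29
168 = 2^3 × 3 × 7
gcd(144, 348, 168) = 2^2 × 3 = 12.

12 minutes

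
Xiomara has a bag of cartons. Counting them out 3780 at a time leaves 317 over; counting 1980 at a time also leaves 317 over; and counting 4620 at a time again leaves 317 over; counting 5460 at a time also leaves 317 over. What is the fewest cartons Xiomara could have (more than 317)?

N − 317 must be a common multiple of 3780, 1980, 4620, and 5460.
3780 = 2^2 × 3^3 × 5 × 7
1980 = 2^2 × 3^2 × 5 × 11
4620 = 2^2 × 3 × 5 × 7 × 11
5460 = 2^2 × 3 × 5 × 7 × 13
LCM(3780, 1980, 4620, 5460) = 2^2 × 3^3 × 5 × 7 × 11 × 13 = 540540.
Smallest N > 317 is LCM + 317 = 540540 + 317 = 540857.

540857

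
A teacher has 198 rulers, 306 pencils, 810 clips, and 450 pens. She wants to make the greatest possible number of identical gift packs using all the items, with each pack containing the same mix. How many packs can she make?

18 packs

The pack count must divide each quantity, so the greatest is gcd(198, 306, 810, 450).
198 = 2 × 3^2 × 11
306 = 2 × 3^2 × 17
810 = 2 × 3^4 × 5
450 = 2 × 3^2 × 5^2
gcd(198, 306, 810, 450) = 2 × 3^2 = 18.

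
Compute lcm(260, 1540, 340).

340340

260 = 2^2 × 5 × 13
1540 = 2^2 × 5 × 7 × 11
340 = 2^2 × 5 × 17
LCM(260, 1540, 340) = 2^2 × 5 × 7 × 11 × 13 × 17 = 340340.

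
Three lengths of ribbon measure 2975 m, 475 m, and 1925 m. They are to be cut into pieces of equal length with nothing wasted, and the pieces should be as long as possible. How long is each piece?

Each piece length must divide every original length, so the longest possible is gcd(2975, 475, 1925).
2975 = 5^2 × 7 × 17
475 = 5^2 × 19
1925 = 5^2 × 7 × 11
gcd(2975, 475, 1925) = 5^2 = 25.

25 m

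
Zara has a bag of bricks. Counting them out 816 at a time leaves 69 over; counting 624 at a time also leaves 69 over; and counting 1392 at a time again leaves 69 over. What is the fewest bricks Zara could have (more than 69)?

N − 69 must be a common multiple of 816, 624, and 1392.
816 = 2^4 × 3 × 17
624 = 2^4 × 3 × 13
1392 = 2^4 × 3 × 29
LCM(816, 624, 1392) = 2^4 × 3 × 13 × 17 × 29 = 307632.
Smallest N > 69 is LCM + 69 = 307632 + 69 = 307701.

307701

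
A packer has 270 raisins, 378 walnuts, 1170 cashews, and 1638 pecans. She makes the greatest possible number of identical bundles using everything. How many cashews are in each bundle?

65

Number of bundles = gcd(270, 378, 1170, 1638).
270 = 2 × 3^3 × 5
378 = 2 × 3^3 × 7
1170 = 2 × 3^2 × 5 × 13
1638 = 2 × 3^2 × 7 × 13
gcd(270, 378, 1170, 1638) = 2 × 3^2 = 18.
cashews per bundle = 1170 / 18 = 65.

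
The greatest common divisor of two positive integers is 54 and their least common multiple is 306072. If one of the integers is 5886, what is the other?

2808

For two integers, gcd × lcm = product, so the other is (54 × 306072) / 5886 = 16527888 / 5886 = 2808.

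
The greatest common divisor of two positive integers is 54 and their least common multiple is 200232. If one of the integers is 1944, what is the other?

For two integers, gcd × lcm = product, so the other is (54 × 200232) / 1944 = 10812528 / 1944 = 5562.

5562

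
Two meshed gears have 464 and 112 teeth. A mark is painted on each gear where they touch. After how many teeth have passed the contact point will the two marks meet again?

We need the least common multiple of the intervals.
464 = 2^4 × 29
112 = 2^4 × 7
LCM(464, 112) = 2^4 × 7 × 29 = 3248.

3248 teeth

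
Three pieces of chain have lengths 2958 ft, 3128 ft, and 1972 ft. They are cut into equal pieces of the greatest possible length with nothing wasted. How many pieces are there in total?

Piece length = gcd(2958, 3128, 1972).
2958 = 2 × 3 × 17 × 29
3128 = 2^3 × 17 × 23
1972 = 2^2 × 17 × 29
gcd(2958, 3128, 1972) = 2 × 17 = 34.
Total pieces = 2958/34 + 3128/34 + 1972/34 = 87 + 92 + 58 = 237.

237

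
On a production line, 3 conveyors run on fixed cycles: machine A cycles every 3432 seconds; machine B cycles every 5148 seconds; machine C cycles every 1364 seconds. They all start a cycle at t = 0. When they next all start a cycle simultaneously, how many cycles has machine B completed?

62 cycles

The first common completion time is the LCM of the periods.
3432 = 2^3 × 3 × 11 × 13
5148 = 2^2 × 3^2 × 11 × 13
1364 = 2^2 × 11 × 31
LCM(3432, 5148, 1364) = 2^3 × 3^2 × 11 × 13 × 31 = 319176.
Cycles for period 5148: 319176 / 5148 = 62.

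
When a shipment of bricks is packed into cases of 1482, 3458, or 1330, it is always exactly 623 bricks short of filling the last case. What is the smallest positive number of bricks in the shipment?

51247

Being 623 short of a full case of size k means N ≡ −623 (mod k), i.e. N + 623 is a multiple of each size.
1482 = 2 × 3 × 13 × 19
3458 = 2 × 7 × 13 × 19
1330 = 2 × 5 × 7 × 19
LCM(1482, 3458, 1330) = 2 × 3 × 5 × 7 × 13 × 19 = 51870.
Smallest positive N is 51870 − 623 = 51247.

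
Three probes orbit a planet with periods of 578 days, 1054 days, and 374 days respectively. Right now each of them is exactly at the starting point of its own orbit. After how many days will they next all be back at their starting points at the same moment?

197098 days

The first simultaneous occurrence is after LCM of the individual periods.
578 = 2 × 17^2
1054 = 2 × 17 × 31
374 = 2 × 11 × 17
LCM(578, 1054, 374) = 2 × 11 × 17^2 × 31 = 197098.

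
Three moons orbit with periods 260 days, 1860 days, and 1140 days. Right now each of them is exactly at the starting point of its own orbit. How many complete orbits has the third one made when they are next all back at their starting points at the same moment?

All finish a whole number of cycles simultaneously at t = LCM of the periods.
260 = 2^2 × 5 × 13
1860 = 2^2 × 3 × 5 × 31
1140 = 2^2 × 3 × 5 × 19
LCM(260, 1860, 1140) = 2^2 × 3 × 5 × 13 × 19 × 31 = 459420.
Orbits for period 1140: 459420 / 1140 = 403.

403 orbits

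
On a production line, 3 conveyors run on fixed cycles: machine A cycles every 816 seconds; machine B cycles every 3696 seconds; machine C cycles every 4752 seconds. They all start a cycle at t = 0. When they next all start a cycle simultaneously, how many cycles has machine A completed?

They are all back at their starting positions together after one LCM of the periods.
816 = 2^4 × 3 × 17
3696 = 2^4 × 3 × 7 × 11
4752 = 2^4 × 3^3 × 11
LCM(816, 3696, 4752) = 2^4 × 3^3 × 7 × 11 × 17 = 565488.
Cycles for period 816: 565488 / 816 = 693.

693 cycles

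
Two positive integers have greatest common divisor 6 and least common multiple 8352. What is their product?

For any two positive integers, gcd × lcm = product = 6 × 8352 = 50112.

50112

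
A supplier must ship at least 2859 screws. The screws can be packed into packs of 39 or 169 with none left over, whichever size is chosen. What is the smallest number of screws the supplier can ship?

3042

The number of screws must be a common multiple of 39 and 169, so a multiple of their LCM.
39 = 3 × 13
169 = 13^2
LCM(39, 169) = 3 × 13^2 = 507.
Smallest multiple of 507 that is ≥ 2859: ⌈2859/507⌉ × 507 = 6 × 507 = 3042.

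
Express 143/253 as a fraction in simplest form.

13/23

143 = 11 × 13
253 = 11 × 23
gcd(143, 253) = 11.
Divide numerator and denominator by 11: 143/253 = 13/23.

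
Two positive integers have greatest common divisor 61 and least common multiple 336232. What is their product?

For any two positive integers, gcd × lcm = product = 61 × 336232 = 20510152.

20510152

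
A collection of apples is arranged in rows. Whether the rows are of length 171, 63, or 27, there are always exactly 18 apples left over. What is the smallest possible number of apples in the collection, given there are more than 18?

3609

N − 18 must be a common multiple of 171, 63, and 27.
171 = 3^2 × 19
63 = 3^2 × 7
27 = 3^3
LCM(171, 63, 27) = 3^3 × 7 × 19 = 3591.
Smallest N > 18 is LCM + 18 = 3591 + 18 = 3609.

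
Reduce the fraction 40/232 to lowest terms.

5/29

40 = 2^3 × 5
232 = 2^3 × 29
gcd(40, 232) = 2^3 = 8.
Divide numerator and denominator by 8: 40/232 = 5/29.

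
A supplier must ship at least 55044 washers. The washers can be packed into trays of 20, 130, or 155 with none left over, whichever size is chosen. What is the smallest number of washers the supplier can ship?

56420

The number of washers must be a common multiple of 20, 130, and 155, so a multiple of their LCM.
20 = 2^2 × 5
130 = 2 × 5 × 13
155 = 5 × 31
LCM(20, 130, 155) = 2^2 × 5 × 13 × 31 = 8060.
Smallest multiple of 8060 that is ≥ 55044: ⌈55044/8060⌉ × 8060 = 7 × 8060 = 56420.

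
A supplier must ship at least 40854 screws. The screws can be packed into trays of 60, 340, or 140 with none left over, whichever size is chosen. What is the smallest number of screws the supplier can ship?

42840

The number of screws must be a common multiple of 60, 340, and 140, so a multiple of their LCM.
60 = 2^2 × 3 × 5
340 = 2^2 × 5 × 17
140 = 2^2 × 5 × 7
LCM(60, 340, 140) = 2^2 × 3 × 5 × 7 × 17 = 7140.
Smallest multiple of 7140 that is ≥ 40854: ⌈40854/7140⌉ × 7140 = 6 × 7140 = 42840.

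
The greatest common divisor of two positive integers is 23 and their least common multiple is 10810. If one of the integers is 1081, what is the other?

230

For two integers, gcd × lcm = product, so the other is (23 × 10810) / 1081 = 248630 / 1081 = 230.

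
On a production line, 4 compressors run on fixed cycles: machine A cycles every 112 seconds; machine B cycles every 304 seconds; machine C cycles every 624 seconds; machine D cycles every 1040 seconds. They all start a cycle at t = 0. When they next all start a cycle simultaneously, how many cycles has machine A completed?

All finish a whole number of cycles simultaneously at t = LCM of the periods.
112 = 2^4 × 7
304 = 2^4 × 19
624 = 2^4 × 3 × 13
1040 = 2^4 × 5 × 13
LCM(112, 304, 624, 1040) = 2^4 × 3 × 5 × 7 × 13 × 19 = 414960.
Cycles for period 112: 414960 / 112 = 3705.

3705 cycles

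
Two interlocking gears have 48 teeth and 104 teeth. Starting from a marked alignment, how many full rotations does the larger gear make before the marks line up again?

All finish a whole number of cycles simultaneously at t = LCM of the periods.
48 = 2^4 × 3
104 = 2^3 × 13
LCM(48, 104) = 2^4 × 3 × 13 = 624.
Rotations for period 104: 624 / 104 = 6.

6 rotations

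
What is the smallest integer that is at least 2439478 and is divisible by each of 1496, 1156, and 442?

2644928

The integer must be a common multiple of 1496, 1156, and 442, so a multiple of their LCM.
1496 = 2^3 × 11 × 17
1156 = 2^2 × 17^2
442 = 2 × 13 × 17
LCM(1496, 1156, 442) = 2^3 × 11 × 13 × 17^2 = 330616.
Smallest multiple of 330616 that is ≥ 2439478: ⌈2439478/330616⌉ × 330616 = 8 × 330616 = 2644928.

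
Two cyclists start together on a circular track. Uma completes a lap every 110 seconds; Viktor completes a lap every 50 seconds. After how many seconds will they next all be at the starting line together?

550 seconds

We need the least common multiple of the intervals.
110 = 2 × 5 × 11
50 = 2 × 5^2
LCM(110, 50) = 2 × 5^2 × 11 = 550.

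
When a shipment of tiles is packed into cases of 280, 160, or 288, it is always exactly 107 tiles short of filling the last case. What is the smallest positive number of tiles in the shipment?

Being 107 short of a full case of size k means N ≡ −107 (mod k), i.e. N + 107 is a multiple of each size.
280 = 2^3 × 5 × 7
160 = 2^5 × 5
288 = 2^5 × 3^2
LCM(280, 160, 288) = 2^5 × 3^2 × 5 × 7 = 10080.
Smallest positive N is 10080 − 107 = 9973.

9973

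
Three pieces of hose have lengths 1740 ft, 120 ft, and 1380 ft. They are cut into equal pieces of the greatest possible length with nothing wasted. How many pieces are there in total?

Piece length = gcd(1740, 120, 1380).
1740 = 2^2 × 3 × 5 × 29
120 = 2^3 × 3 × 5
1380 = 2^2 × 3 × 5 × 23
gcd(1740, 120, 1380) = 2^2 × 3 × 5 = 60.
Total pieces = 1740/60 + 120/60 + 1380/60 = 29 + 2 + 23 = 54.

54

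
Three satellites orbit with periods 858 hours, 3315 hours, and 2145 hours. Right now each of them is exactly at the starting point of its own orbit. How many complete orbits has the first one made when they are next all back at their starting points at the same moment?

85 orbits

They are all back at their starting positions together after one LCM of the periods.
858 = 2 × 3 × 11 × 13
3315 = 3 × 5 × 13 × 17
2145 = 3 × 5 × 11 × 13
LCM(858, 3315, 2145) = 2 × 3 × 5 × 11 × 13 × 17 = 72930.
Orbits for period 858: 72930 / 858 = 85.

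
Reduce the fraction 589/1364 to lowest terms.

589 = 19 × 31
1364 = 2^2 × 11 × 31
gcd(589, 1364) = 31.
Divide numerator and denominator by 31: 589/1364 = 19/44.

19/44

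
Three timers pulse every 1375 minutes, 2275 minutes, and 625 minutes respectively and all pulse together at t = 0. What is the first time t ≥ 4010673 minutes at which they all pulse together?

4379375 minutes

Joint pulses occur at multiples of LCM(1375, 2275, 625).
1375 = 5^3 × 11
2275 = 5^2 × 7 × 13
625 = 5^4
LCM(1375, 2275, 625) = 5^4 × 7 × 11 × 13 = 625625.
Smallest multiple of 625625 that is ≥ 4010673: ⌈4010673/625625⌉ × 625625 = 7 × 625625 = 4379375.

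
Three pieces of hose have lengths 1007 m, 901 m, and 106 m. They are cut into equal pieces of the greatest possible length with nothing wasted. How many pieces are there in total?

38

Piece length = gcd(1007, 901, 106).
1007 = 19 × 53
901 = 17 × 53
106 = 2 × 53
gcd(1007, 901, 106) = 53.
Total pieces = 1007/53 + 901/53 + 106/53 = 19 + 17 + 2 = 38.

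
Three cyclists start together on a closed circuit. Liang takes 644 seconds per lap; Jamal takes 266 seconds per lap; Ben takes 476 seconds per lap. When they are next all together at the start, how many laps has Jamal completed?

782 laps

They are all back at their starting positions together after one LCM of the periods.
644 = 2^2 × 7 × 23
266 = 2 × 7 × 19
476 = 2^2 × 7 × 17
LCM(644, 266, 476) = 2^2 × 7 × 17 × 19 × 23 = 208012.
Laps for period 266: 208012 / 266 = 782.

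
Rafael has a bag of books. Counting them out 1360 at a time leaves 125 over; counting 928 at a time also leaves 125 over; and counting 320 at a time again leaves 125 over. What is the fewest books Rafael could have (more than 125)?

N − 125 must be a common multiple of 1360, 928, and 320.
1360 = 2^4 × 5 × 17
928 = 2^5 × 29
320 = 2^6 × 5
LCM(1360, 928, 320) = 2^6 × 5 × 17 × 29 = 157760.
Smallest N > 125 is LCM + 125 = 157760 + 125 = 157885.

157885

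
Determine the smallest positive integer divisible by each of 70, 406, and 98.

70 = 2 × 5 × 7
406 = 2 × 7 × 29
98 = 2 × 7^2
LCM(70, 406, 98) = 2 × 5 × 7^2 × 29 = 14210.

14210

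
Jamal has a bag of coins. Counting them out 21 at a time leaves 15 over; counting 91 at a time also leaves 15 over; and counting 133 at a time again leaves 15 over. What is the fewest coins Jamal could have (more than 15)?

N − 15 must be a common multiple of 21, 91, and 133.
21 = 3 × 7
91 = 7 × 13
133 = 7 × 19
LCM(21, 91, 133) = 3 × 7 × 13 × 19 = 5187.
Smallest N > 15 is LCM + 15 = 5187 + 15 = 5202.

5202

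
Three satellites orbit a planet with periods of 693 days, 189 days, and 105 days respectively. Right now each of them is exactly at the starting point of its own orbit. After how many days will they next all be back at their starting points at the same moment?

The first simultaneous occurrence is after LCM of the individual periods.
693 = 3^2 × 7 × 11
189 = 3^3 × 7
105 = 3 × 5 × 7
LCM(693, 189, 105) = 3^3 × 5 × 7 × 11 = 10395.

10395 days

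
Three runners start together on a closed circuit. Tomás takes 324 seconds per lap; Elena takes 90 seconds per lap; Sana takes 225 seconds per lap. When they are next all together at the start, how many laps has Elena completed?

All finish a whole number of cycles simultaneously at t = LCM of the periods.
324 = 2^2 × 3^4
90 = 2 × 3^2 × 5
225 = 3^2 × 5^2
LCM(324, 90, 225) = 2^2 × 3^4 × 5^2 = 8100.
Laps for period 90: 8100 / 90 = 90.

90 laps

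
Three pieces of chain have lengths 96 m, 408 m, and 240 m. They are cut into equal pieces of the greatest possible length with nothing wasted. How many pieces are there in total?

Piece length = gcd(96, 408, 240).
96 = 2^5 × 3
408 = 2^3 × 3 × 17
240 = 2^4 × 3 × 5
gcd(96, 408, 240) = 2^3 × 3 = 24.
Total pieces = 96/24 + 408/24 + 240/24 = 4 + 17 + 10 = 31.

31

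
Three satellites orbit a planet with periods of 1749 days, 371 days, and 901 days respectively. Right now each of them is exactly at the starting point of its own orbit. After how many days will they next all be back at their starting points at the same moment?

The first simultaneous occurrence is after LCM of the individual periods.
1749 = 3 × 11 × 53
371 = 7 × 53
901 = 17 × 53
LCM(1749, 371, 901) = 3 × 7 × 11 × 17 × 53 = 208131.

208131 days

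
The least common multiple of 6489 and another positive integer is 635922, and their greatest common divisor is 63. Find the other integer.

gcd × lcm = product of the two integers, so the other integer is (63 × 635922) / 6489 = 6174.

6174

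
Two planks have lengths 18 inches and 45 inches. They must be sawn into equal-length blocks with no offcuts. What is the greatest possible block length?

9 inches

This is the greatest common divisor of 18 and 45.
18 = 2 × 3^2
45 = 3^2 × 5
gcd(18, 45) = 3^2 = 9.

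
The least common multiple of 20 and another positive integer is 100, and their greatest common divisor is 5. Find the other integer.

gcd × lcm = product of the two integers, so the other integer is (5 × 100) / 20 = 25.

25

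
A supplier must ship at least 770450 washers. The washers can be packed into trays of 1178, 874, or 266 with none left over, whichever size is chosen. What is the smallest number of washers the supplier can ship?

The number of washers must be a common multiple of 1178, 874, and 266, so a multiple of their LCM.
1178 = 2 × 19 × 31
874 = 2 × 19 × 23
266 = 2 × 7 × 19
LCM(1178, 874, 266) = 2 × 7 × 19 × 23 × 31 = 189658.
Smallest multiple of 189658 that is ≥ 770450: ⌈770450/189658⌉ × 189658 = 5 × 189658 = 948290.

948290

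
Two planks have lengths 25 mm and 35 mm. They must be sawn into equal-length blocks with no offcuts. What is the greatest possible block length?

This is the greatest common divisor of 25 and 35.
25 = 5^2
35 = 5 × 7
gcd(25, 35) = 5.

5 mm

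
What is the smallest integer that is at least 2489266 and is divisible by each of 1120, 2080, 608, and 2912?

The integer must be a common multiple of 1120, 2080, 608, and 2912, so a multiple of their LCM.
1120 = 2^5 × 5 × 7
2080 = 2^5 × 5 × 13
608 = 2^5 × 19
2912 = 2^5 × 7 × 13
LCM(1120, 2080, 608, 2912) = 2^5 × 5 × 7 × 13 × 19 = 276640.
Smallest multiple of 276640 that is ≥ 2489266: ⌈2489266/276640⌉ × 276640 = 9 × 276640 = 2489760.

2489760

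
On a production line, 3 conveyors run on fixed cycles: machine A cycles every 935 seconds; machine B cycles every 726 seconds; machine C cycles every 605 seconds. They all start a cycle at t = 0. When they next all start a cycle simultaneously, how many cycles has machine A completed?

66 cycles

All finish a whole number of cycles simultaneously at t = LCM of the periods.
935 = 5 × 11 × 17
726 = 2 × 3 × 11^2
605 = 5 × 11^2
LCM(935, 726, 605) = 2 × 3 × 5 × 11^2 × 17 = 61710.
Cycles for period 935: 61710 / 935 = 66.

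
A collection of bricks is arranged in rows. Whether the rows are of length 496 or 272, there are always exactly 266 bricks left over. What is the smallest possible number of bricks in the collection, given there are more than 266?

N − 266 must be a common multiple of 496 and 272.
496 = 2^4 × 31
272 = 2^4 × 17
LCM(496, 272) = 2^4 × 17 × 31 = 8432.
Smallest N > 266 is LCM + 266 = 8432 + 266 = 8698.

8698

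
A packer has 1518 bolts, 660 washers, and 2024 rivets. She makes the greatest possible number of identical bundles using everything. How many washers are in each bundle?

Number of bundles = gcd(1518, 660, 2024).
1518 = 2 × 3 × 11 × 23
660 = 2^2 × 3 × 5 × 11
2024 = 2^3 × 11 × 23
gcd(1518, 660, 2024) = 2 × 11 = 22.
washers per bundle = 660 / 22 = 30.

30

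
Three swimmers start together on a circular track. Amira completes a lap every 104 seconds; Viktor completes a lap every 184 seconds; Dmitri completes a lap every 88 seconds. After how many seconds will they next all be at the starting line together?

The first simultaneous occurrence is after LCM of the individual periods.
104 = 2^3 × 13
184 = 2^3 × 23
88 = 2^3 × 11
LCM(104, 184, 88) = 2^3 × 11 × 13 × 23 = 26312.

26312 seconds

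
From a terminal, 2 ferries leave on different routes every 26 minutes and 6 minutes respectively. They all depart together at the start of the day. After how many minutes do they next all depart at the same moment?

78 minutes

They coincide at every common multiple of the periods; the first is the LCM.
26 = 2 × 13
6 = 2 × 3
LCM(26, 6) = 2 × 3 × 13 = 78.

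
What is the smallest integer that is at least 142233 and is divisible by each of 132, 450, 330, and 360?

The integer must be a common multiple of 132, 450, 330, and 360, so a multiple of their LCM.
132 = 2^2 × 3 × 11
450 = 2 × 3^2 × 5^2
330 = 2 × 3 × 5 × 11
360 = 2^3 × 3^2 × 5
LCM(132, 450, 330, 360) = 2^3 × 3^2 × 5^2 × 11 = 19800.
Smallest multiple of 19800 that is ≥ 142233: ⌈142233/19800⌉ × 19800 = 8 × 19800 = 158400.

158400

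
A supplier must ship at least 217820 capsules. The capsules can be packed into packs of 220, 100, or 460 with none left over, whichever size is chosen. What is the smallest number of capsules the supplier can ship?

227700

The number of capsules must be a common multiple of 220, 100, and 460, so a multiple of their LCM.
220 = 2^2 × 5 × 11
100 = 2^2 × 5^2
460 = 2^2 × 5 × 23
LCM(220, 100, 460) = 2^2 × 5^2 × 11 × 23 = 25300.
Smallest multiple of 25300 that is ≥ 217820: ⌈217820/25300⌉ × 25300 = 9 × 25300 = 227700.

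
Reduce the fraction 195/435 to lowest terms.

13/29

195 = 3 × 5 × 13
435 = 3 × 5 × 29
gcd(195, 435) = 3 × 5 = 15.
Divide numerator and denominator by 15: 195/435 = 13/29.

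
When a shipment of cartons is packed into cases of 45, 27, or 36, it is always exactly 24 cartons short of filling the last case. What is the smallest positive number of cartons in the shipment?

Being 24 short of a full case of size k means N ≡ −24 (mod k), i.e. N + 24 is a multiple of each size.
45 = 3^2 × 5
27 = 3^3
36 = 2^2 × 3^2
LCM(45, 27, 36) = 2^2 × 3^3 × 5 = 540.
Smallest positive N is 540 − 24 = 516.

516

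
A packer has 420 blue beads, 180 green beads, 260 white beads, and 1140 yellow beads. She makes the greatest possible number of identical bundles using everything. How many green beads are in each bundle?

9

Number of bundles = gcd(420, 180, 260, 1140).
420 = 2^2 × 3 × 5 × 7
180 = 2^2 × 3^2 × 5
260 = 2^2 × 5 × 13
1140 = 2^2 × 3 × 5 × 19
gcd(420, 180, 260, 1140) = 2^2 × 5 = 20.
green beads per bundle = 180 / 20 = 9.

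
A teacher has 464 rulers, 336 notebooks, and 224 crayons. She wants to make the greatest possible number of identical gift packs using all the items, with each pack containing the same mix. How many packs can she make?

16 packs

The pack count must divide each quantity, so the greatest is gcd(464, 336, 224).
464 = 2^4 × 29
336 = 2^4 × 3 × 7
224 = 2^5 × 7
gcd(464, 336, 224) = 2^4 = 16.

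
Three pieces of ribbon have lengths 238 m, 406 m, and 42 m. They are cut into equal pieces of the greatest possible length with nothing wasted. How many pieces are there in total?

Piece length = gcd(238, 406, 42).
238 = 2 × 7 × 17
406 = 2 × 7 × 29
42 = 2 × 3 × 7
gcd(238, 406, 42) = 2 × 7 = 14.
Total pieces = 238/14 + 406/14 + 42/14 = 17 + 29 + 3 = 49.

49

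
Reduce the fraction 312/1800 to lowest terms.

13/75

312 = 2^3 × 3 × 13
1800 = 2^3 × 3^2 × 5^2
gcd(312, 1800) = 2^3 × 3 = 24.
Divide numerator and denominator by 24: 312/1800 = 13/75.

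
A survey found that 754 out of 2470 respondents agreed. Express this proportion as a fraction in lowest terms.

754 = 2 × 13 × 29
2470 = 2 × 5 × 13 × 19
gcd(754, 2470) = 2 × 13 = 26.
Divide numerator and denominator by 26: 754/2470 = 29/95.

29/95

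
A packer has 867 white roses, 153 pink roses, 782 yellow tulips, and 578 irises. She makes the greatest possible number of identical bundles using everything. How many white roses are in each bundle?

51

Number of bundles = gcd(867, 153, 782, 578).
867 = 3 × 17^2
153 = 3^2 × 17
782 = 2 × 17 × 23
578 = 2 × 17^2
gcd(867, 153, 782, 578) = 17.
white roses per bundle = 867 / 17 = 51.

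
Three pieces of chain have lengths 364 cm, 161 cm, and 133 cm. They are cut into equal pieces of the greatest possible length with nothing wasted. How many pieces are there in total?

Piece length = gcd(364, 161, 133).
364 = 2^2 × 7 × 13
161 = 7 × 23
133 = 7 × 19
gcd(364, 161, 133) = 7.
Total pieces = 364/7 + 161/7 + 133/7 = 52 + 23 + 19 = 94.

94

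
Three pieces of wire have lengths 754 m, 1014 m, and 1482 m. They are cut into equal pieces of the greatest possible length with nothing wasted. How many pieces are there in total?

Piece length = gcd(754, 1014, 1482).
754 = 2 × 13 × 29
1014 = 2 × 3 × 13^2
1482 = 2 × 3 × 13 × 19
gcd(754, 1014, 1482) = 2 × 13 = 26.
Total pieces = 754/26 + 1014/26 + 1482/26 = 29 + 39 + 57 = 125.

125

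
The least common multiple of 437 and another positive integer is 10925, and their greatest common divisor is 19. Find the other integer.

gcd × lcm = product of the two integers, so the other integer is (19 × 10925) / 437 = 475.

475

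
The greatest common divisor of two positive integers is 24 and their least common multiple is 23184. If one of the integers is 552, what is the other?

For two integers, gcd × lcm = product, so the other is (24 × 23184) / 552 = 556416 / 552 = 1008.

1008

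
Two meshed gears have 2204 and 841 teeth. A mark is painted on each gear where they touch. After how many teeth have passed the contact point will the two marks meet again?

63916 teeth

The first simultaneous occurrence is after LCM of the individual periods.
2204 = 2^2 × 19 × 29
841 = 29^2
LCM(2204, 841) = 2^2 × 19 × 29^2 = 63916.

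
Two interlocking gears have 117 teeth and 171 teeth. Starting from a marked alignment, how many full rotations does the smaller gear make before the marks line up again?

The first common completion time is the LCM of the periods.
117 = 3^2 × 13
171 = 3^2 × 19
LCM(117, 171) = 3^2 × 13 × 19 = 2223.
Rotations for period 117: 2223 / 117 = 19.

19 rotations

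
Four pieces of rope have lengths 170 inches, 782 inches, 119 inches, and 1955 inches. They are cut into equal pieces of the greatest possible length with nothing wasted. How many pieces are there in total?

Piece length = gcd(170, 782, 119, 1955).
170 = 2 × 5 × 17
782 = 2 × 17 × 23
119 = 7 × 17
1955 = 5 × 17 × 23
gcd(170, 782, 119, 1955) = 17.
Total pieces = 170/17 + 782/17 + 119/17 + 1955/17 = 10 + 46 + 7 + 115 = 178.

178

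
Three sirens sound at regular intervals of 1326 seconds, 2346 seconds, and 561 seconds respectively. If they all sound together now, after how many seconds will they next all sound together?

335478 seconds

The first simultaneous occurrence is after LCM of the individual periods.
1326 = 2 × 3 × 13 × 17
2346 = 2 × 3 × 17 × 23
561 = 3 × 11 × 17
LCM(1326, 2346, 561) = 2 × 3 × 11 × 13 × 17 × 23 = 335478.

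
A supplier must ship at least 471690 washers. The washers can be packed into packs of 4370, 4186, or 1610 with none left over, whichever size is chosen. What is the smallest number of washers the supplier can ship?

The number of washers must be a common multiple of 4370, 4186, and 1610, so a multiple of their LCM.
4370 = 2 × 5 × 19 × 23
4186 = 2 × 7 × 13 × 23
1610 = 2 × 5 × 7 × 23
LCM(4370, 4186, 1610) = 2 × 5 × 7 × 13 × 19 × 23 = 397670.
Smallest multiple of 397670 that is ≥ 471690: ⌈471690/397670⌉ × 397670 = 2 × 397670 = 795340.

795340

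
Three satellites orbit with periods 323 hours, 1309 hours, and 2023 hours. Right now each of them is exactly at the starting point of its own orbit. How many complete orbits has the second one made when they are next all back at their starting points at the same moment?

The first common completion time is the LCM of the periods.
323 = 17 × 19
1309 = 7 × 11 × 17
2023 = 7 × 17^2
LCM(323, 1309, 2023) = 7 × 11 × 17^2 × 19 = 422807.
Orbits for period 1309: 422807 / 1309 = 323.

323 orbits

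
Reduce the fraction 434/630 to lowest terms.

434 = 2 × 7 × 31
630 = 2 × 3^2 × 5 × 7
gcd(434, 630) = 2 × 7 = 14.
Divide numerator and denominator by 14: 434/630 = 31/45.

31/45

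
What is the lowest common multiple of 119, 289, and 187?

22253

119 = 7 × 17
289 = 17^2
187 = 11 × 17
LCM(119, 289, 187) = 7 × 11 × 17^2 = 22253.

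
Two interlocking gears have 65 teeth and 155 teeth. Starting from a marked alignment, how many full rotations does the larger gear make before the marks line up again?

The first common completion time is the LCM of the periods.
65 = 5 × 13
155 = 5 × 31
LCM(65, 155) = 5 × 13 × 31 = 2015.
Rotations for period 155: 2015 / 155 = 13.

13 rotations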